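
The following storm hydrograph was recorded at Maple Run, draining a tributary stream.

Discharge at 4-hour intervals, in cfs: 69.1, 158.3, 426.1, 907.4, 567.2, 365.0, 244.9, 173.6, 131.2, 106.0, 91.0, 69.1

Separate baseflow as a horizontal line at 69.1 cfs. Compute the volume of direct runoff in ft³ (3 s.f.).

Direct-runoff ordinates (Q − Q_b): 0.0, 89.2, 357.0, 838.3, 498.1, 295.9, 175.8, 104.5, 62.1, 36.9, 21.9, 0.0 cfs.
ΣQ_DR = 2480 cfs.
With Δt = 4 h = 14400 s, V = ΣQ_DR · Δt = 2480 × 14400 = 3.57 × 10^7 ft³.

V ≈ 3.57 × 10^7 ft³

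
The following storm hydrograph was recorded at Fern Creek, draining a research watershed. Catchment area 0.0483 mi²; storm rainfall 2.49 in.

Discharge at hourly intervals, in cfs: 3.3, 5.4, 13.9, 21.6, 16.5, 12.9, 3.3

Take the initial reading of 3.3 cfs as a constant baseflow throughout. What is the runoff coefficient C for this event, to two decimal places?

ΣQ_DR = 53.80 cfs; V = ΣQ_DR·Δt = 1.937 × 10^5 ft³.
Runoff depth d = V / A = 1.726 in.
C = d / P = 1.726 / 2.49 = 0.69.

C ≈ 0.69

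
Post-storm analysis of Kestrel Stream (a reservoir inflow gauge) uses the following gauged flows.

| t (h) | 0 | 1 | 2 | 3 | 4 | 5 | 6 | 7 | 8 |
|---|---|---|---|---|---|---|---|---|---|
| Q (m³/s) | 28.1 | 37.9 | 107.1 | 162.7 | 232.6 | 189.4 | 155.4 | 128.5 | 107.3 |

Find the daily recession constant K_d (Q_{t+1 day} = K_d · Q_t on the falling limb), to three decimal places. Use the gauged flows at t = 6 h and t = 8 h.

K_d ≈ 0.012

Between t = 6 h and t = 8 h the flow falls from 155.4 to 107.3 m³/s over 2×1 h = 2 h.
Per-interval ratio K = (107.3/155.4)^(1/2) = 0.8309; K_d = K^(24/1) = 0.012.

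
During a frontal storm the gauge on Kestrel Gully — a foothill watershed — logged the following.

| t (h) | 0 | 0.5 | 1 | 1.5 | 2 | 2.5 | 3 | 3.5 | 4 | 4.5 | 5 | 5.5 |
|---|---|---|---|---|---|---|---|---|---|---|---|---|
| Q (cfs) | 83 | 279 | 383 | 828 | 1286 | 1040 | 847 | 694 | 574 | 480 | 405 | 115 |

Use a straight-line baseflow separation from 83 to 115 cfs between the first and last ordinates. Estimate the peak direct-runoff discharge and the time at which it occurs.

Q_p = 1191.36 cfs at t = 2 h

Subtracting baseflow gives direct-runoff ordinates: 0.00, 193.09, 294.18, 736.27, 1191.36, 942.45, 746.55, 590.64, 467.73, 370.82, 292.91, 0.00 cfs.
The maximum is 1191.36 cfs, occurring at the reading for t = 2 h.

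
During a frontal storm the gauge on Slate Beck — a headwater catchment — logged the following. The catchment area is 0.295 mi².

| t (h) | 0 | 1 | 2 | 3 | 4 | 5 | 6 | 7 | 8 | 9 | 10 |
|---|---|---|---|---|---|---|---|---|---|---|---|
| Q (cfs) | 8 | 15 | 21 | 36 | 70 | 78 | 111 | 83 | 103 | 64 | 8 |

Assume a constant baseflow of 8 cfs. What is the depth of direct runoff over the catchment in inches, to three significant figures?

Direct runoff: 0.0, 7.0, 13.0, 28.0, 62.0, 70.0, 103.0, 75.0, 95.0, 56.0, 0.0 cfs; ΣQ_DR = 509.0 cfs.
V = ΣQ_DR · Δt = 509.0 × 3600 s = 1.832 × 10^6 ft³.
Over A = 0.295 mi², depth = V / A = 2.67 in.

d ≈ 2.67 in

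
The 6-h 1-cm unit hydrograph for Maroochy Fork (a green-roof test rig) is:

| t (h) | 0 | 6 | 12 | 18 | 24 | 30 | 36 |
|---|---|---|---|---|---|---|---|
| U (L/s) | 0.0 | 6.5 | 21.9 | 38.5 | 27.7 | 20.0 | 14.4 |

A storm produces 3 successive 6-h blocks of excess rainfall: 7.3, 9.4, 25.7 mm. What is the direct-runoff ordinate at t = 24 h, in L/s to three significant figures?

By discrete convolution, Q_j = Σ (P_i / 10 mm) · U_{j−i}.
At t = 24 h (j=4): Q = (7.3/10)·27.7 + (9.4/10)·38.5 + (25.7/10)·21.9 = 113 L/s.

Q ≈ 113 L/s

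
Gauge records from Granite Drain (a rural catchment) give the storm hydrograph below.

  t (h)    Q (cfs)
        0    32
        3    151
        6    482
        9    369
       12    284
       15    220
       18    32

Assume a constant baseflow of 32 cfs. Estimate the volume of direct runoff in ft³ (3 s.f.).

Direct-runoff ordinates (Q − Q_b): 0.0, 119.0, 450.0, 337.0, 252.0, 188.0, 0.0 cfs.
ΣQ_DR = 1346 cfs.
With Δt = 3 h = 10800 s, V = ΣQ_DR · Δt = 1346 × 10800 = 1.45 × 10^7 ft³.

V ≈ 1.45 × 10^7 ft³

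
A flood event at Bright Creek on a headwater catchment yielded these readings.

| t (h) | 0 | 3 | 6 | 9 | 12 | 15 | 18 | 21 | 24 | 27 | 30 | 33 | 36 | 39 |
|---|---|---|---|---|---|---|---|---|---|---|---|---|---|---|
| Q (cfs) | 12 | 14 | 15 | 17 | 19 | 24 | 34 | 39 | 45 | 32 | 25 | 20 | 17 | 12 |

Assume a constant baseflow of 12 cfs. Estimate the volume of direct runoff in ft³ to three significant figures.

Direct-runoff ordinates (Q − Q_b): 0.0, 2.0, 3.0, 5.0, 7.0, 12.0, 22.0, 27.0, 33.0, 20.0, 13.0, 8.0, 5.0, 0.0 cfs.
ΣQ_DR = 157.0 cfs.
With Δt = 3 h = 10800 s, V = ΣQ_DR · Δt = 157.0 × 10800 = 1.70 × 10^6 ft³.

V ≈ 1.70 × 10^6 ft³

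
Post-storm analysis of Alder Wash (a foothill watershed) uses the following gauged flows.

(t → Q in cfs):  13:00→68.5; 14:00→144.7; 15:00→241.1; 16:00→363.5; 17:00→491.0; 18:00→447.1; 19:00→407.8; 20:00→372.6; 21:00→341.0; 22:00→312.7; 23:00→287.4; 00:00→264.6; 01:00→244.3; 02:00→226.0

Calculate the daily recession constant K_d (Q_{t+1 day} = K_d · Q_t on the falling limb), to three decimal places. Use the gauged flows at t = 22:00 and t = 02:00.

K_d ≈ 0.143

Between t = 22:00 and t = 02:00 the flow falls from 312.7 to 226.0 cfs over 4×1 h = 4 h.
Per-interval ratio K = (226.0/312.7)^(1/4) = 0.9220; K_d = K^(24/1) = 0.143.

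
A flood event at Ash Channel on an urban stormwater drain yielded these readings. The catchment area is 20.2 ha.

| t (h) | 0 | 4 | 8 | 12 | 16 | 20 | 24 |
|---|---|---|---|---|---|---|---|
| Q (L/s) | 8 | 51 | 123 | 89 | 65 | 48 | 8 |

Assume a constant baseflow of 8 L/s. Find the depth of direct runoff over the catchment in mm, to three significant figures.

Direct runoff: 0.0, 43.0, 115.0, 81.0, 57.0, 40.0, 0.0 L/s; ΣQ_DR = 336.0 L/s.
V = ΣQ_DR · Δt = 336.0 × 14400 s = 4.838 × 10^6 L.
Over A = 20.2 ha, depth = V / A = 24.0 mm.

d ≈ 24.0 mm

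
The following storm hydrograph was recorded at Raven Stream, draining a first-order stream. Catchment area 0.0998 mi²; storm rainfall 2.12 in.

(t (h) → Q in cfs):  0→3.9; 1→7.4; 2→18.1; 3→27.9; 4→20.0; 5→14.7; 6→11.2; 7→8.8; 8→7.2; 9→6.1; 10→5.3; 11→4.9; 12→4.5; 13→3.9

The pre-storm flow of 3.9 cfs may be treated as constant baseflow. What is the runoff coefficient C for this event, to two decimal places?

C ≈ 0.65

ΣQ_DR = 89.30 cfs; V = ΣQ_DR·Δt = 3.215 × 10^5 ft³.
Runoff depth d = V / A = 1.387 in.
C = d / P = 1.387 / 2.12 = 0.65.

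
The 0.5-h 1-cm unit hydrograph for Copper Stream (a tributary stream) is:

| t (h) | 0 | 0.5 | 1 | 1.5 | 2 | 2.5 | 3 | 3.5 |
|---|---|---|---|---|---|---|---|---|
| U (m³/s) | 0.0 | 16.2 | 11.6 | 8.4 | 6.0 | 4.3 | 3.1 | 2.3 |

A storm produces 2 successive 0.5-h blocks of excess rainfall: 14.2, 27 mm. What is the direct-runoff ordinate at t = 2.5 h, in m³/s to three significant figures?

By discrete convolution, Q_j = Σ (P_i / 10 mm) · U_{j−i}.
At t = 2.5 h (j=5): Q = (14.2/10)·4.3 + (27/10)·6.0 = 22.3 m³/s.

Q ≈ 22.3 m³/s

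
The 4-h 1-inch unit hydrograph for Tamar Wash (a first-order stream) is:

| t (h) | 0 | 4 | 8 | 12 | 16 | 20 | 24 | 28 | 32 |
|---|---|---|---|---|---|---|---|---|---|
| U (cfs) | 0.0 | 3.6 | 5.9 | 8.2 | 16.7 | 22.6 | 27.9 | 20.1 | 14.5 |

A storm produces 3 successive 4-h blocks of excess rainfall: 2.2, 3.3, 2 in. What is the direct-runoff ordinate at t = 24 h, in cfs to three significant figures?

Q ≈ 169 cfs

By discrete convolution, Q_j = Σ (P_i / 1 in) · U_{j−i}.
At t = 24 h (j=6): Q = (2.2/1)·27.9 + (3.3/1)·22.6 + (2/1)·16.7 = 169 cfs.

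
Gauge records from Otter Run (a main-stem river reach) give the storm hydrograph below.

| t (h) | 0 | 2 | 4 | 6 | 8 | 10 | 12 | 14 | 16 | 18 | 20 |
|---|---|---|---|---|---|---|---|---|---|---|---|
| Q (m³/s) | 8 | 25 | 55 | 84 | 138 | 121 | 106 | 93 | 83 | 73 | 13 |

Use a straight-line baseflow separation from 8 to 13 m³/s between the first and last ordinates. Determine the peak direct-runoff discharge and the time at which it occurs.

Q_p = 128.00 m³/s at t = 8 h

Subtracting baseflow gives direct-runoff ordinates: 0.00, 16.50, 46.00, 74.50, 128.00, 110.50, 95.00, 81.50, 71.00, 60.50, 0.00 m³/s.
The maximum is 128.00 m³/s, occurring at the reading for t = 8 h.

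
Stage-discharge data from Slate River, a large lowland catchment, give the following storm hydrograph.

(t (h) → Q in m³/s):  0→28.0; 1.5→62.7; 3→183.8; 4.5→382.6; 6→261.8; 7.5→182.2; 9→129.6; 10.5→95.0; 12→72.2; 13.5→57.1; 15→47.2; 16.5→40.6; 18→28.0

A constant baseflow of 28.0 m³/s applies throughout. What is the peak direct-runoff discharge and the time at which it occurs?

Q_p = 354.6 m³/s at t = 4.5 h

Subtracting baseflow gives direct-runoff ordinates: 0.0, 34.7, 155.8, 354.6, 233.8, 154.2, 101.6, 67.0, 44.2, 29.1, 19.2, 12.6, 0.0 m³/s.
The maximum is 354.6 m³/s, occurring at the reading for t = 4.5 h.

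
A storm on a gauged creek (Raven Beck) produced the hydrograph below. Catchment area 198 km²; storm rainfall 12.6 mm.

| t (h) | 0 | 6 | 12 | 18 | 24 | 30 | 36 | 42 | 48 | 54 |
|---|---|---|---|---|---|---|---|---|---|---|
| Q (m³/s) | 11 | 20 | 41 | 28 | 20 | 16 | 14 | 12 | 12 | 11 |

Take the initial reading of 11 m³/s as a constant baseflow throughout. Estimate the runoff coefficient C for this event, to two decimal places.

ΣQ_DR = 75.00 m³/s; V = ΣQ_DR·Δt = 1.620 × 10^6 m³.
Runoff depth d = V / A = 8.182 mm.
C = d / P = 8.182 / 12.6 = 0.65.

C ≈ 0.65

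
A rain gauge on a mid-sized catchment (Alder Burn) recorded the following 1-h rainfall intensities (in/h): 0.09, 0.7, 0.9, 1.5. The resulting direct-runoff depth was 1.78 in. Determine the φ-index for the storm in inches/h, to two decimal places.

φ ≈ 0.44 in/h

Only the 3 blocks with intensity above φ contribute runoff: 0.7, 0.9, 1.5 in/h.
Σ(I−φ)·Δt = d  ⇒  (0.7+0.9+1.5 − 3φ)·1 = 1.78
φ = (3.100 − 1.78/1) / 3 = 0.44 in/h.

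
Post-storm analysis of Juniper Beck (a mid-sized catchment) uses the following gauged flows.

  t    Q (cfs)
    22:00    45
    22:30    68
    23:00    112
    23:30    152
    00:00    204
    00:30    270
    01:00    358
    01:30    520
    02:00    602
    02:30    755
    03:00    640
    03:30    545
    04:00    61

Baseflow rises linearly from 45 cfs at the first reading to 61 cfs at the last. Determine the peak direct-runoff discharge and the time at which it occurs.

Q_p = 698.00 cfs at t = 02:30

Subtracting baseflow gives direct-runoff ordinates: 0.00, 21.67, 64.33, 103.00, 153.67, 218.33, 305.00, 465.67, 546.33, 698.00, 581.67, 485.33, 0.00 cfs.
The maximum is 698.00 cfs, occurring at the reading for t = 02:30.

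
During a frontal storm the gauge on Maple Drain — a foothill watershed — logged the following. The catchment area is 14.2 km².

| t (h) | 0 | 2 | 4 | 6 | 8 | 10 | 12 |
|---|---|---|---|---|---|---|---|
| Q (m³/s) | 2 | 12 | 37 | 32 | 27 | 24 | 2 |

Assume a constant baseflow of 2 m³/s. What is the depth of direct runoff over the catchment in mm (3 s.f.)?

d ≈ 61.9 mm

Direct runoff: 0.0, 10.0, 35.0, 30.0, 25.0, 22.0, 0.0 m³/s; ΣQ_DR = 122.0 m³/s.
V = ΣQ_DR · Δt = 122.0 × 7200 s = 8.784 × 10^5 m³.
Over A = 14.2 km², depth = V / A = 61.9 mm.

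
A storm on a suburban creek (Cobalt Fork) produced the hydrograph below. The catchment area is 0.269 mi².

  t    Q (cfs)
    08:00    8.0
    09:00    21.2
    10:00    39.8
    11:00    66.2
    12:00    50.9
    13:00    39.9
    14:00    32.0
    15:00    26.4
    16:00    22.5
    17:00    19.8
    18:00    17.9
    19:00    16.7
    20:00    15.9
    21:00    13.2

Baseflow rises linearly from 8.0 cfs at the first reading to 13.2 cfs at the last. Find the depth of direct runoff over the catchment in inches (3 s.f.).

d ≈ 1.39 in

Direct runoff: 0.00, 12.80, 31.00, 57.00, 41.30, 29.90, 21.60, 15.60, 11.30, 8.20, 5.90, 4.30, 3.10, 0.00 cfs; ΣQ_DR = 242.0 cfs.
V = ΣQ_DR · Δt = 242.0 × 3600 s = 8.712 × 10^5 ft³.
Over A = 0.269 mi², depth = V / A = 1.39 in.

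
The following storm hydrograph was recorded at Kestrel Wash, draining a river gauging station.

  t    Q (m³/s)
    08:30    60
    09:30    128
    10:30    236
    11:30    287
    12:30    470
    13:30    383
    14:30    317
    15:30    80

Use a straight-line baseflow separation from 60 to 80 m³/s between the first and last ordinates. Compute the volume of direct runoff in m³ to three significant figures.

Direct-runoff ordinates (Q − Q_b): 0.00, 65.14, 170.29, 218.43, 398.57, 308.71, 239.86, 0.00 m³/s.
ΣQ_DR = 1401 m³/s.
With Δt = 1 h = 3600 s, V = ΣQ_DR · Δt = 1401 × 3600 = 5.04 × 10^6 m³.

V ≈ 5.04 × 10^6 m³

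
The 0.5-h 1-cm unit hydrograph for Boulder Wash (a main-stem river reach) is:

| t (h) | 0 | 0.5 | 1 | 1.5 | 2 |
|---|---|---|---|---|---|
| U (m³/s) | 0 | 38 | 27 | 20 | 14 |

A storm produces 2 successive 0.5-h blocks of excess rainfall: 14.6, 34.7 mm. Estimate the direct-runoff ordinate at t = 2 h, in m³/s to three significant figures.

Q ≈ 89.8 m³/s

By discrete convolution, Q_j = Σ (P_i / 10 mm) · U_{j−i}.
At t = 2 h (j=4): Q = (14.6/10)·14 + (34.7/10)·20 = 89.8 m³/s.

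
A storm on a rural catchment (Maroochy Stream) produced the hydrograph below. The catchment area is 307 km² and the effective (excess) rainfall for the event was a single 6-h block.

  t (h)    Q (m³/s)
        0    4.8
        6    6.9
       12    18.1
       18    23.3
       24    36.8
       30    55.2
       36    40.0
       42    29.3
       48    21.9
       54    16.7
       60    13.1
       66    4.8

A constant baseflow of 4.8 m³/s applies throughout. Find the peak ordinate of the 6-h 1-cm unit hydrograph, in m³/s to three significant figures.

Direct runoff: 0.0, 2.1, 13.3, 18.5, 32.0, 50.4, 35.2, 24.5, 17.1, 11.9, 8.3, 0.0 m³/s; ΣQ_DR = 213.3 m³/s, peak = 50.4 m³/s.
Runoff depth d = ΣQ_DR·Δt / A = 213.3 × 21600 / (307 km²) = 15.01 mm.
The 1-cm UH is the DRH scaled by (10 mm)/d, so U_p = 50.4 × 10/15.01 = 33.6 m³/s.

U_p ≈ 33.6 m³/s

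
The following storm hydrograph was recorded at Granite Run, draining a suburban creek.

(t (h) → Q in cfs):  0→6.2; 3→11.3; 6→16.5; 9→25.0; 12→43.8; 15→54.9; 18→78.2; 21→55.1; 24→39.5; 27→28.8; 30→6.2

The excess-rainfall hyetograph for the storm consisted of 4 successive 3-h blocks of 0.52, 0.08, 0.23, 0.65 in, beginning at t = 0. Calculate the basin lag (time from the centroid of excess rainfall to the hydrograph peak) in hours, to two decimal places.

Centroid of excess rainfall: t_c = Σ P_i·t̄_i / ΣP_i = 6.5473 h (block centres at 1.5, 4.5, 7.5, 10.5 h).
Hydrograph peak occurs at t = 18 h, so basin lag t_L = 18 − 6.5473 = 11.45 h.

t_L ≈ 11.45 h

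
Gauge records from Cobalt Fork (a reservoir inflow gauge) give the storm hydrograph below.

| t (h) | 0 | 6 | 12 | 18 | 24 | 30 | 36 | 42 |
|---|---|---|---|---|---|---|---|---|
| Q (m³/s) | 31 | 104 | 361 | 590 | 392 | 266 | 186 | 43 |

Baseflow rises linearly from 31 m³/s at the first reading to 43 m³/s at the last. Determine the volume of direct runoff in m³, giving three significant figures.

V ≈ 3.62 × 10^7 m³

Direct-runoff ordinates (Q − Q_b): 0.00, 71.29, 326.57, 553.86, 354.14, 226.43, 144.71, 0.00 m³/s.
ΣQ_DR = 1677 m³/s.
With Δt = 6 h = 21600 s, V = ΣQ_DR · Δt = 1677 × 21600 = 3.62 × 10^7 m³.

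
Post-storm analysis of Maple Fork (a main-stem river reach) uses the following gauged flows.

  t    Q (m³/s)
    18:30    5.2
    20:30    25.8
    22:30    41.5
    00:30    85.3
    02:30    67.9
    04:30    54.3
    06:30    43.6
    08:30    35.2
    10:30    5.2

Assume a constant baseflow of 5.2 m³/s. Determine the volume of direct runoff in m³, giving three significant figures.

V ≈ 2.28 × 10^6 m³

Direct-runoff ordinates (Q − Q_b): 0.0, 20.6, 36.3, 80.1, 62.7, 49.1, 38.4, 30.0, 0.0 m³/s.
ΣQ_DR = 317.2 m³/s.
With Δt = 2 h = 7200 s, V = ΣQ_DR · Δt = 317.2 × 7200 = 2.28 × 10^6 m³.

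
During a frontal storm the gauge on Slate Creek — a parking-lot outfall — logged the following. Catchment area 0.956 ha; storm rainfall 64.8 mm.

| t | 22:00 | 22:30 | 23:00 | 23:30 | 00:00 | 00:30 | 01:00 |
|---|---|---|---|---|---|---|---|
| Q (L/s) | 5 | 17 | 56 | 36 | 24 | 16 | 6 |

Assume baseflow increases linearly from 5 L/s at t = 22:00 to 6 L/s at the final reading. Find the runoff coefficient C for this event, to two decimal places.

C ≈ 0.35

ΣQ_DR = 121.5 L/s; V = ΣQ_DR·Δt = 2.187 × 10^5 L.
Runoff depth d = V / A = 22.88 mm.
C = d / P = 22.88 / 64.8 = 0.35.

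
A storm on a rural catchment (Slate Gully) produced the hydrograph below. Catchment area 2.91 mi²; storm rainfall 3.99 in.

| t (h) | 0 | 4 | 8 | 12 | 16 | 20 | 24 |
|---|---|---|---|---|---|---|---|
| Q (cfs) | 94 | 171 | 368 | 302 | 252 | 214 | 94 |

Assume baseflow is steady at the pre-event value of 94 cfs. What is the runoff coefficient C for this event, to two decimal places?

ΣQ_DR = 837.0 cfs; V = ΣQ_DR·Δt = 1.205 × 10^7 ft³.
Runoff depth d = V / A = 1.783 in.
C = d / P = 1.783 / 3.99 = 0.45.

C ≈ 0.45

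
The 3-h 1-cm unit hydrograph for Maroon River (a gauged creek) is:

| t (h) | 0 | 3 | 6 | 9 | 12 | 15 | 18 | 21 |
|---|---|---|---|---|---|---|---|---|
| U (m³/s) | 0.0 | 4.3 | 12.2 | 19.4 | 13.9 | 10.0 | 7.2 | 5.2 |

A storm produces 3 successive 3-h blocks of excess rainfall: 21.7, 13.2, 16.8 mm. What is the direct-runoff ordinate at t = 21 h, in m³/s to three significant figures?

Q ≈ 37.6 m³/s

By discrete convolution, Q_j = Σ (P_i / 10 mm) · U_{j−i}.
At t = 21 h (j=7): Q = (21.7/10)·5.2 + (13.2/10)·7.2 + (16.8/10)·10.0 = 37.6 m³/s.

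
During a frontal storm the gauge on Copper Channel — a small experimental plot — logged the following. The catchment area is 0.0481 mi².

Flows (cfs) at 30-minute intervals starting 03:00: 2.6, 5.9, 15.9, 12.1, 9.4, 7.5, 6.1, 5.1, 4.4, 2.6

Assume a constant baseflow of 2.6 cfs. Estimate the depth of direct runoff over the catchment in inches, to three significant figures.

Direct runoff: 0.0, 3.3, 13.3, 9.5, 6.8, 4.9, 3.5, 2.5, 1.8, 0.0 cfs; ΣQ_DR = 45.60 cfs.
V = ΣQ_DR · Δt = 45.60 × 1800 s = 82080 ft³.
Over A = 0.0481 mi², depth = V / A = 0.735 in.

d ≈ 0.735 in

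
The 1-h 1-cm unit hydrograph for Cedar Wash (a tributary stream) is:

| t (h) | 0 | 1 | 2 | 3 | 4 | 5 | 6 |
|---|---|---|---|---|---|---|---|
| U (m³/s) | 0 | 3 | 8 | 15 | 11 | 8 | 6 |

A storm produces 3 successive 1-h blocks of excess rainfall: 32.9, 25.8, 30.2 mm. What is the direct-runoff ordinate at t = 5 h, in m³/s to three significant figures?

By discrete convolution, Q_j = Σ (P_i / 10 mm) · U_{j−i}.
At t = 5 h (j=5): Q = (32.9/10)·8 + (25.8/10)·11 + (30.2/10)·15 = 100 m³/s.

Q ≈ 100 m³/s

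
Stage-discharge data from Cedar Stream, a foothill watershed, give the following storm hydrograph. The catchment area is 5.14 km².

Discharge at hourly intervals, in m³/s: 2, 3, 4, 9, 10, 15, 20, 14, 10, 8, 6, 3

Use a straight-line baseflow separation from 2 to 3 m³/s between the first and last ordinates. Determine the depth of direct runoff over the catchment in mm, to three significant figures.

d ≈ 51.8 mm

Direct runoff: 0.00, 0.91, 1.82, 6.73, 7.64, 12.55, 17.45, 11.36, 7.27, 5.18, 3.09, 0.00 m³/s; ΣQ_DR = 74.00 m³/s.
V = ΣQ_DR · Δt = 74.00 × 3600 s = 2.664 × 10^5 m³.
Over A = 5.14 km², depth = V / A = 51.8 mm.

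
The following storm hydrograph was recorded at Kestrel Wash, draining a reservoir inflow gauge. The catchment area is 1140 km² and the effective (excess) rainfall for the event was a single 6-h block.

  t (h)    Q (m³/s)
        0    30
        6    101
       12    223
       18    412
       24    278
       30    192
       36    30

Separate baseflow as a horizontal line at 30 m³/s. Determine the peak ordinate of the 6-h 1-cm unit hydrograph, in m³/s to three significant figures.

Direct runoff: 0.0, 71.0, 193.0, 382.0, 248.0, 162.0, 0.0 m³/s; ΣQ_DR = 1056 m³/s, peak = 382.0 m³/s.
Runoff depth d = ΣQ_DR·Δt / A = 1056 × 21600 / (1140 km²) = 20.01 mm.
The 1-cm UH is the DRH scaled by (10 mm)/d, so U_p = 382.0 × 10/20.01 = 191 m³/s.

U_p ≈ 191 m³/s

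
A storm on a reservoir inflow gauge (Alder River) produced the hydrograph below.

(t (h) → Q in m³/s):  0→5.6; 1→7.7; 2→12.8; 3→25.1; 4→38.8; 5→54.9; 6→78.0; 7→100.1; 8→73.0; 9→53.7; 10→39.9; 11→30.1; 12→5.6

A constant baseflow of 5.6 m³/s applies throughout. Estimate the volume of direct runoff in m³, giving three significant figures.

V ≈ 1.63 × 10^6 m³

Direct-runoff ordinates (Q − Q_b): 0.0, 2.1, 7.2, 19.5, 33.2, 49.3, 72.4, 94.5, 67.4, 48.1, 34.3, 24.5, 0.0 m³/s.
ΣQ_DR = 452.5 m³/s.
With Δt = 1 h = 3600 s, V = ΣQ_DR · Δt = 452.5 × 3600 = 1.63 × 10^6 m³.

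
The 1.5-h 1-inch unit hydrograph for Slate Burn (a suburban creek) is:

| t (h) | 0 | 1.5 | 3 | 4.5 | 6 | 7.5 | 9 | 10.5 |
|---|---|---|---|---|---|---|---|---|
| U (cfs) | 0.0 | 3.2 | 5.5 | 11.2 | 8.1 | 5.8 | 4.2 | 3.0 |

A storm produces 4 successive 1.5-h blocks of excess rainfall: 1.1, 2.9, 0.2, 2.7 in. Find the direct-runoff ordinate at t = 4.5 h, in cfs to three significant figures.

Q ≈ 28.9 cfs

By discrete convolution, Q_j = Σ (P_i / 1 in) · U_{j−i}.
At t = 4.5 h (j=3): Q = (1.1/1)·11.2 + (2.9/1)·5.5 + (0.2/1)·3.2 + (2.7/1)·0.0 = 28.9 cfs.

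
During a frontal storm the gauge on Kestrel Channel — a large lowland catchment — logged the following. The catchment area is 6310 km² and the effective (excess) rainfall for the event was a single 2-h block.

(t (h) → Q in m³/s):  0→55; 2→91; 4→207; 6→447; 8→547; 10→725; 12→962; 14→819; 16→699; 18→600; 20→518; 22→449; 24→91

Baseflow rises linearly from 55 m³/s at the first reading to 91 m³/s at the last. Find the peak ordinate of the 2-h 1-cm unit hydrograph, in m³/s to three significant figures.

U_p ≈ 1480 m³/s

Direct runoff: 0.00, 33.00, 146.00, 383.00, 480.00, 655.00, 889.00, 743.00, 620.00, 518.00, 433.00, 361.00, 0.00 m³/s; ΣQ_DR = 5261 m³/s, peak = 889.00 m³/s.
Runoff depth d = ΣQ_DR·Δt / A = 5261 × 7200 / (6310 km²) = 6.003 mm.
The 1-cm UH is the DRH scaled by (10 mm)/d, so U_p = 889.00 × 10/6.003 = 1480 m³/s.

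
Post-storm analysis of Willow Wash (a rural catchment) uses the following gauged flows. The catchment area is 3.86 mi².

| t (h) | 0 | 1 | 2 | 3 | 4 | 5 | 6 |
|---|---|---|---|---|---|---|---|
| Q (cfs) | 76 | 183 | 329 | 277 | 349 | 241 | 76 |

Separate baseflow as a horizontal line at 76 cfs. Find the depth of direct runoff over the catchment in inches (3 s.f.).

Direct runoff: 0.0, 107.0, 253.0, 201.0, 273.0, 165.0, 0.0 cfs; ΣQ_DR = 999.0 cfs.
V = ΣQ_DR · Δt = 999.0 × 3600 s = 3.596 × 10^6 ft³.
Over A = 3.86 mi², depth = V / A = 0.401 in.

d ≈ 0.401 in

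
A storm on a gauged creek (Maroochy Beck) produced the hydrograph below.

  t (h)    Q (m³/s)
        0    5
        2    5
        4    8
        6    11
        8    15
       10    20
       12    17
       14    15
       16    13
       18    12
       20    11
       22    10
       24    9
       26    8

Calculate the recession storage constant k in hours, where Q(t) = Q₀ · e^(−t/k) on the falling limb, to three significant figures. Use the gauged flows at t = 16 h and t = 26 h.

k ≈ 20.6 h

On the falling limb, Q drops from 13 to 8 m³/s between t = 16 h and t = 26 h (Δt = 10 h).
k = −Δt / ln(Q₂/Q₁) = −10 / ln(8/13) = 20.6 h.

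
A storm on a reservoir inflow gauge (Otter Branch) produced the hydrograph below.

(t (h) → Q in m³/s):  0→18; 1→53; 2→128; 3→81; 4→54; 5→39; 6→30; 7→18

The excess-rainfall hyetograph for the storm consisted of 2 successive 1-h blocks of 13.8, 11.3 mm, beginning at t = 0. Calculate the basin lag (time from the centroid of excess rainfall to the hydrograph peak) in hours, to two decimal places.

t_L ≈ 1.05 h

Centroid of excess rainfall: t_c = Σ P_i·t̄_i / ΣP_i = 0.9502 h (block centres at 0.5, 1.5 h).
Hydrograph peak occurs at t = 2 h, so basin lag t_L = 2 − 0.9502 = 1.05 h.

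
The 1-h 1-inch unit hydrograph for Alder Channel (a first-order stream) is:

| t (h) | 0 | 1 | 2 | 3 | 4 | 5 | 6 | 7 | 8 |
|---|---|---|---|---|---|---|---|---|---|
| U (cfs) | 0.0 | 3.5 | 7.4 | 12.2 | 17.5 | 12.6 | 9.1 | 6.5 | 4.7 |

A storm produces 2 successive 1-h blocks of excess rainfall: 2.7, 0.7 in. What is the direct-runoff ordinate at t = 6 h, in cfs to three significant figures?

By discrete convolution, Q_j = Σ (P_i / 1 in) · U_{j−i}.
At t = 6 h (j=6): Q = (2.7/1)·9.1 + (0.7/1)·12.6 = 33.4 cfs.

Q ≈ 33.4 cfs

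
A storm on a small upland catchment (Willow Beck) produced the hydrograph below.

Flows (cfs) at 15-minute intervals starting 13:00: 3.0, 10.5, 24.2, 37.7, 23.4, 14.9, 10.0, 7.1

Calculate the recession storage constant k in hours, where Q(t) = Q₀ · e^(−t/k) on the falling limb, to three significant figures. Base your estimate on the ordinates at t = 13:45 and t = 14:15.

k ≈ 0.539 h

On the falling limb, Q drops from 37.7 to 14.9 cfs between t = 13:45 and t = 14:15 (Δt = 0.5 h).
k = −Δt / ln(Q₂/Q₁) = −0.5 / ln(14.9/37.7) = 0.539 h.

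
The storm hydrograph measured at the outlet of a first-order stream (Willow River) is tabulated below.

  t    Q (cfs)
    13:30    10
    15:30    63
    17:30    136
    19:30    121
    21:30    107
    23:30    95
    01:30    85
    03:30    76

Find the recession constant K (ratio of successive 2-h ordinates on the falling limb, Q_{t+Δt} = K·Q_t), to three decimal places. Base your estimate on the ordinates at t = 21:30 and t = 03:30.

Using the recession-limb readings at t = 21:30 and t = 03:30: Q falls from 107 to 76 cfs over 3 intervals.
K = (Q₂/Q₁)^(1/3) = (76/107)^(1/3) = 0.892.

K ≈ 0.892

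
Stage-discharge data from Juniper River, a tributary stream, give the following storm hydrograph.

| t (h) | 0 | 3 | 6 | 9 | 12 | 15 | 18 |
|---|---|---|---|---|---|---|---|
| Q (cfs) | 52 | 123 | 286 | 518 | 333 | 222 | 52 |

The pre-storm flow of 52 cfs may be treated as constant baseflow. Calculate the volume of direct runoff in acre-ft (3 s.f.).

Direct-runoff ordinates (Q − Q_b): 0.0, 71.0, 234.0, 466.0, 281.0, 170.0, 0.0 cfs.
ΣQ_DR = 1222 cfs.
With Δt = 3 h = 10800 s, V = ΣQ_DR · Δt = 1222 × 10800 = 1.32 × 10^7 ft³ = 303 acre-ft.

V ≈ 303 acre-ft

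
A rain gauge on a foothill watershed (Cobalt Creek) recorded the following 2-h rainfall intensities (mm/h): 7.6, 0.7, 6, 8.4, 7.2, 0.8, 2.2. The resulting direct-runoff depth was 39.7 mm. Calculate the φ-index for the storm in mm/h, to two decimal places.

φ ≈ 2.34 mm/h

Only the 4 blocks with intensity above φ contribute runoff: 7.6, 6, 8.4, 7.2 mm/h.
Σ(I−φ)·Δt = d  ⇒  (7.6+6+8.4+7.2 − 4φ)·2 = 39.7
φ = (29.20 − 39.7/2) / 4 = 2.34 mm/h.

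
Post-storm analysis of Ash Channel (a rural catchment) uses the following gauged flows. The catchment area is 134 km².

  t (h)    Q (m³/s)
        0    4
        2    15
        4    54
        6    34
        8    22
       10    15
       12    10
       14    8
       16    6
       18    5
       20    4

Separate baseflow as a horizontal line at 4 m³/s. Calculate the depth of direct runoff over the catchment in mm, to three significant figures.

Direct runoff: 0.0, 11.0, 50.0, 30.0, 18.0, 11.0, 6.0, 4.0, 2.0, 1.0, 0.0 m³/s; ΣQ_DR = 133.0 m³/s.
V = ΣQ_DR · Δt = 133.0 × 7200 s = 9.576 × 10^5 m³.
Over A = 134 km², depth = V / A = 7.15 mm.

d ≈ 7.15 mm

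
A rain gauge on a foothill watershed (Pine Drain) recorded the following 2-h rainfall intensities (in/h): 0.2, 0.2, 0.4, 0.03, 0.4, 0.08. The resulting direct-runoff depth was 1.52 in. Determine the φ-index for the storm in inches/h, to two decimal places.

φ ≈ 0.11 in/h

Only the 4 blocks with intensity above φ contribute runoff: 0.2, 0.2, 0.4, 0.4 in/h.
Σ(I−φ)·Δt = d  ⇒  (0.2+0.2+0.4+0.4 − 4φ)·2 = 1.52
φ = (1.200 − 1.52/2) / 4 = 0.11 in/h.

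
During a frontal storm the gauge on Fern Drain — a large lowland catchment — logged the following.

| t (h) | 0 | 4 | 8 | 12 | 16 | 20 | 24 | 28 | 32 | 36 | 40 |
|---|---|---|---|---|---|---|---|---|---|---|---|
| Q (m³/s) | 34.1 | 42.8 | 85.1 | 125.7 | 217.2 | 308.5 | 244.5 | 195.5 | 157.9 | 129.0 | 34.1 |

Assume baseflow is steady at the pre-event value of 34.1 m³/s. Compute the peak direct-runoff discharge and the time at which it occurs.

Subtracting baseflow gives direct-runoff ordinates: 0.0, 8.7, 51.0, 91.6, 183.1, 274.4, 210.4, 161.4, 123.8, 94.9, 0.0 m³/s.
The maximum is 274.4 m³/s, occurring at the reading for t = 20 h.

Q_p = 274.4 m³/s at t = 20 h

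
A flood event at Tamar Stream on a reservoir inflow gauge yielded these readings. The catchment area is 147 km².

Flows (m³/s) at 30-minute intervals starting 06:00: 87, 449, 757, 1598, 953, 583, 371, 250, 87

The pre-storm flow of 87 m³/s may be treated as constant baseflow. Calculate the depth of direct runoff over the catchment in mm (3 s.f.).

d ≈ 53.3 mm

Direct runoff: 0.0, 362.0, 670.0, 1511.0, 866.0, 496.0, 284.0, 163.0, 0.0 m³/s; ΣQ_DR = 4352 m³/s.
V = ΣQ_DR · Δt = 4352 × 1800 s = 7.834 × 10^6 m³.
Over A = 147 km², depth = V / A = 53.3 mm.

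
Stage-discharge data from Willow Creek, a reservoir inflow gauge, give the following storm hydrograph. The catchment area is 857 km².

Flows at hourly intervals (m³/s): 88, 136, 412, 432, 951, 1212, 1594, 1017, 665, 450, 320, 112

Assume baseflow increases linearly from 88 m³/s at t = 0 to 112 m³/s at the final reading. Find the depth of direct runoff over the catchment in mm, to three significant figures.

Direct runoff: 0.00, 45.82, 319.64, 337.45, 854.27, 1113.09, 1492.91, 913.73, 559.55, 342.36, 210.18, 0.00 m³/s; ΣQ_DR = 6189 m³/s.
V = ΣQ_DR · Δt = 6189 × 3600 s = 2.228 × 10^7 m³.
Over A = 857 km², depth = V / A = 26.0 mm.

d ≈ 26.0 mm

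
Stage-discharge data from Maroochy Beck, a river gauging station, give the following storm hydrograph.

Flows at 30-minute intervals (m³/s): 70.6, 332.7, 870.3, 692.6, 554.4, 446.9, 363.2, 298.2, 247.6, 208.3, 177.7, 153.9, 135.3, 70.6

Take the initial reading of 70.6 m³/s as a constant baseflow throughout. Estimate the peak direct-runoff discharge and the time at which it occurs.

Q_p = 799.7 m³/s at t = 1 h

Subtracting baseflow gives direct-runoff ordinates: 0.0, 262.1, 799.7, 622.0, 483.8, 376.3, 292.6, 227.6, 177.0, 137.7, 107.1, 83.3, 64.7, 0.0 m³/s.
The maximum is 799.7 m³/s, occurring at the reading for t = 1 h.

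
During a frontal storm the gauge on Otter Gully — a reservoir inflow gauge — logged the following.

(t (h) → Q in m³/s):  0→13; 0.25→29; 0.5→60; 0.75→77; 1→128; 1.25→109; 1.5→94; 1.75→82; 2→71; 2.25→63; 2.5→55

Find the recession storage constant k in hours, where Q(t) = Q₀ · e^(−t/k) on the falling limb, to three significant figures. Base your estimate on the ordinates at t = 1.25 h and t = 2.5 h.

On the falling limb, Q drops from 109 to 55 m³/s between t = 1.25 h and t = 2.5 h (Δt = 1.25 h).
k = −Δt / ln(Q₂/Q₁) = −1.25 / ln(55/109) = 1.83 h.

k ≈ 1.83 h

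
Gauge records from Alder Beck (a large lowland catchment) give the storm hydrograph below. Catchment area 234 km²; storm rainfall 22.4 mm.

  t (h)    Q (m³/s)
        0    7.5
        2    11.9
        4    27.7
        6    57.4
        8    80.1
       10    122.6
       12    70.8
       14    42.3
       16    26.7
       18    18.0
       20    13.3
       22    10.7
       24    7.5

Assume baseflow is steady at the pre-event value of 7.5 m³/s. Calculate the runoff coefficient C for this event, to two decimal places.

ΣQ_DR = 399.0 m³/s; V = ΣQ_DR·Δt = 2.873 × 10^6 m³.
Runoff depth d = V / A = 12.28 mm.
C = d / P = 12.28 / 22.4 = 0.55.

C ≈ 0.55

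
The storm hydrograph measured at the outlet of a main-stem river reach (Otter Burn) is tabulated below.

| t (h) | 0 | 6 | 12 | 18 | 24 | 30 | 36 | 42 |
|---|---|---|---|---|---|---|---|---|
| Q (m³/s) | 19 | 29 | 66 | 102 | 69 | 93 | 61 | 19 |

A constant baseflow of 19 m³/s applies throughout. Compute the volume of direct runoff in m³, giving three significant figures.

V ≈ 6.61 × 10^6 m³

Direct-runoff ordinates (Q − Q_b): 0.0, 10.0, 47.0, 83.0, 50.0, 74.0, 42.0, 0.0 m³/s.
ΣQ_DR = 306.0 m³/s.
With Δt = 6 h = 21600 s, V = ΣQ_DR · Δt = 306.0 × 21600 = 6.61 × 10^6 m³.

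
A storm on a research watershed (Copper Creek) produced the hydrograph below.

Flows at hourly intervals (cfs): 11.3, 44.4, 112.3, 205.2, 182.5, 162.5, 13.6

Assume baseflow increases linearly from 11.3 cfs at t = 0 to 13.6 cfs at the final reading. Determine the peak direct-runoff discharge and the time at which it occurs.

Q_p = 192.75 cfs at t = 3 h

Subtracting baseflow gives direct-runoff ordinates: 0.00, 32.72, 100.23, 192.75, 169.67, 149.28, 0.00 cfs.
The maximum is 192.75 cfs, occurring at the reading for t = 3 h.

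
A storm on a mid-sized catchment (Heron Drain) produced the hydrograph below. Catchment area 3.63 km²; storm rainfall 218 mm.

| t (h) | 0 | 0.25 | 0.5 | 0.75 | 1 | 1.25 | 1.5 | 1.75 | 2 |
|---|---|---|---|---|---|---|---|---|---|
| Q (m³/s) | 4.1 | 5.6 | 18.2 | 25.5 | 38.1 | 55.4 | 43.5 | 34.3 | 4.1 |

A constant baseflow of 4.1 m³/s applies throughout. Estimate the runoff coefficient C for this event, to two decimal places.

C ≈ 0.22

ΣQ_DR = 191.9 m³/s; V = ΣQ_DR·Δt = 1.727 × 10^5 m³.
Runoff depth d = V / A = 47.58 mm.
C = d / P = 47.58 / 218 = 0.22.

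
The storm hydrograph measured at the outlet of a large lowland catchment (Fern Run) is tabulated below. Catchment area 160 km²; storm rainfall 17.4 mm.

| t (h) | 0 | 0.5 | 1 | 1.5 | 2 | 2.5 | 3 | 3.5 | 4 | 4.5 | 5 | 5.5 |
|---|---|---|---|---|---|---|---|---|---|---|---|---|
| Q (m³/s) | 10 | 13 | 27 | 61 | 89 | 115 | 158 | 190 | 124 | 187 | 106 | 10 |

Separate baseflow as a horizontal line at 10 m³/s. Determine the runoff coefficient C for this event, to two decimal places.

C ≈ 0.63

ΣQ_DR = 970.0 m³/s; V = ΣQ_DR·Δt = 1.746 × 10^6 m³.
Runoff depth d = V / A = 10.91 mm.
C = d / P = 10.91 / 17.4 = 0.63.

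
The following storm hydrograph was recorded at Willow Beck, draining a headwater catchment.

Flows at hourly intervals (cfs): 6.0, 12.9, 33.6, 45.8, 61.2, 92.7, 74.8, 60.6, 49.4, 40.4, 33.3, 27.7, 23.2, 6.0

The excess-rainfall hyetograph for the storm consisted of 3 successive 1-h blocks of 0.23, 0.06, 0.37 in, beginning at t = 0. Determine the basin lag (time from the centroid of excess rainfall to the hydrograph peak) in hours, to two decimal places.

Centroid of excess rainfall: t_c = Σ P_i·t̄_i / ΣP_i = 1.7121 h (block centres at 0.5, 1.5, 2.5 h).
Hydrograph peak occurs at t = 5 h, so basin lag t_L = 5 − 1.7121 = 3.29 h.

t_L ≈ 3.29 h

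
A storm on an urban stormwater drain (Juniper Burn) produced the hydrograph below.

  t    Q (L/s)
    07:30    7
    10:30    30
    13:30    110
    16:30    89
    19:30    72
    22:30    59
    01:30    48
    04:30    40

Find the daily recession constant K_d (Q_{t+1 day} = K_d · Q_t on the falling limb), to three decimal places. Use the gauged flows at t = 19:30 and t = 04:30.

K_d ≈ 0.209

Between t = 19:30 and t = 04:30 the flow falls from 72 to 40 L/s over 3×3 h = 9 h.
Per-interval ratio K = (40/72)^(1/3) = 0.8221; K_d = K^(24/3) = 0.209.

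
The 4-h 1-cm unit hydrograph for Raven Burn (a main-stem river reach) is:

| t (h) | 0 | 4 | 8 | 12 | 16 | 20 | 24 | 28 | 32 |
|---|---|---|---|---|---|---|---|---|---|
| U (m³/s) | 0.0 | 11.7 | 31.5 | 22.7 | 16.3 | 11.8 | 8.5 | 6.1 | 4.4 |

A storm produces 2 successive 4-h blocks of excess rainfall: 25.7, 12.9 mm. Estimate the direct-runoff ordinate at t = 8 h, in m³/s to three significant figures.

By discrete convolution, Q_j = Σ (P_i / 10 mm) · U_{j−i}.
At t = 8 h (j=2): Q = (25.7/10)·31.5 + (12.9/10)·11.7 = 96.0 m³/s.

Q ≈ 96.0 m³/s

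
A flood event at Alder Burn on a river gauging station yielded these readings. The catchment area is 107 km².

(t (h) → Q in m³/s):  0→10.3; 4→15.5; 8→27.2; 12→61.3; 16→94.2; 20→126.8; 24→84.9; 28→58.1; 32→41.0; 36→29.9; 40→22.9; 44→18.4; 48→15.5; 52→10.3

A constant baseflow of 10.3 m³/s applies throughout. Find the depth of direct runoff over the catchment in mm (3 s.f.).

Direct runoff: 0.0, 5.2, 16.9, 51.0, 83.9, 116.5, 74.6, 47.8, 30.7, 19.6, 12.6, 8.1, 5.2, 0.0 m³/s; ΣQ_DR = 472.1 m³/s.
V = ΣQ_DR · Δt = 472.1 × 14400 s = 6.798 × 10^6 m³.
Over A = 107 km², depth = V / A = 63.5 mm.

d ≈ 63.5 mm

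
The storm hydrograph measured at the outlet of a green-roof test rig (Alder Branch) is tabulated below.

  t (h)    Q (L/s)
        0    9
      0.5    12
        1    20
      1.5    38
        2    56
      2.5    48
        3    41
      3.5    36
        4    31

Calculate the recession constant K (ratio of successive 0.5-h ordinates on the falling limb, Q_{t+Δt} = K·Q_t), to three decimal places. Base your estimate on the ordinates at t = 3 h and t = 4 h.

Using the recession-limb readings at t = 3 h and t = 4 h: Q falls from 41 to 31 L/s over 2 intervals.
K = (Q₂/Q₁)^(1/2) = (31/41)^(1/2) = 0.870.

K ≈ 0.870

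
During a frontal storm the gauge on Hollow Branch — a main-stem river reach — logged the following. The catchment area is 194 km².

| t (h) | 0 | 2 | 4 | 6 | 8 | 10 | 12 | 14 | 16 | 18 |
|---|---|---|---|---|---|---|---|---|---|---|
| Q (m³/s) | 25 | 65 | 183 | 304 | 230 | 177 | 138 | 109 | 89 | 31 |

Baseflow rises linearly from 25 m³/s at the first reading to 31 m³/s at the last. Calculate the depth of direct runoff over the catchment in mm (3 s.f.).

d ≈ 39.7 mm

Direct runoff: 0.00, 39.33, 156.67, 277.00, 202.33, 148.67, 109.00, 79.33, 58.67, 0.00 m³/s; ΣQ_DR = 1071 m³/s.
V = ΣQ_DR · Δt = 1071 × 7200 s = 7.711 × 10^6 m³.
Over A = 194 km², depth = V / A = 39.7 mm.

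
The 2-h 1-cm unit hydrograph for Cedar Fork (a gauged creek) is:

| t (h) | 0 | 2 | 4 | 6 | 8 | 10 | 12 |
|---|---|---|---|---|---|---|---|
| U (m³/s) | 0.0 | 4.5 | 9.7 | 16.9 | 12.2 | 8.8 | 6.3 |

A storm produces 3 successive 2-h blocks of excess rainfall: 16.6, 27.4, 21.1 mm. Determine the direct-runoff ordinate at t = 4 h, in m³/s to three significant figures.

By discrete convolution, Q_j = Σ (P_i / 10 mm) · U_{j−i}.
At t = 4 h (j=2): Q = (16.6/10)·9.7 + (27.4/10)·4.5 + (21.1/10)·0.0 = 28.4 m³/s.

Q ≈ 28.4 m³/s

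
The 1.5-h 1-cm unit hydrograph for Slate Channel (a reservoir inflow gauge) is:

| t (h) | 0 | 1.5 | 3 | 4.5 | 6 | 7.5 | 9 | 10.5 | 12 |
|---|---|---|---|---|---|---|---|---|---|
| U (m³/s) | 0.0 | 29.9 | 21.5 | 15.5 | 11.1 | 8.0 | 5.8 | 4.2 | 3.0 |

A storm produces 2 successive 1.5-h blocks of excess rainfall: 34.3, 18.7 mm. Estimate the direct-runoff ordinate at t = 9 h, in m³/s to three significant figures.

Q ≈ 34.9 m³/s

By discrete convolution, Q_j = Σ (P_i / 10 mm) · U_{j−i}.
At t = 9 h (j=6): Q = (34.3/10)·5.8 + (18.7/10)·8.0 = 34.9 m³/s.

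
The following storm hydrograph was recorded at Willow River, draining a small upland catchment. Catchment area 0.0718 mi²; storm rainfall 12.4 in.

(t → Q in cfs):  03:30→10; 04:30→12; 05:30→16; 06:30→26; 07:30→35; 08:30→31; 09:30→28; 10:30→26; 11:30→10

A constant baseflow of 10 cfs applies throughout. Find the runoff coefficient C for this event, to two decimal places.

C ≈ 0.18

ΣQ_DR = 104.0 cfs; V = ΣQ_DR·Δt = 3.744 × 10^5 ft³.
Runoff depth d = V / A = 2.245 in.
C = d / P = 2.245 / 12.4 = 0.18.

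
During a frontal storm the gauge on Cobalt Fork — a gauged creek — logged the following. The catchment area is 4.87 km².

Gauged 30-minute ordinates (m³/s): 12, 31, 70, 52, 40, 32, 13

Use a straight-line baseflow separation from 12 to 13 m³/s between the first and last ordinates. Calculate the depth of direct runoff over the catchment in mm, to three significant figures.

d ≈ 60.1 mm

Direct runoff: 0.00, 18.83, 57.67, 39.50, 27.33, 19.17, 0.00 m³/s; ΣQ_DR = 162.5 m³/s.
V = ΣQ_DR · Δt = 162.5 × 1800 s = 2.925 × 10^5 m³.
Over A = 4.87 km², depth = V / A = 60.1 mm.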